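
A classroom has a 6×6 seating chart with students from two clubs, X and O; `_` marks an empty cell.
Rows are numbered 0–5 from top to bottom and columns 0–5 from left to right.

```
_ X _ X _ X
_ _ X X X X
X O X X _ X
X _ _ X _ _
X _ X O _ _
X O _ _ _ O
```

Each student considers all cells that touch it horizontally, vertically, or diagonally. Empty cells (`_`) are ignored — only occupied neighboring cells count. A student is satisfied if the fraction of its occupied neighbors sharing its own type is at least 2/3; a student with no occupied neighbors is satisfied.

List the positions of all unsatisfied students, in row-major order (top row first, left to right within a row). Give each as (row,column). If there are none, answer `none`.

(0,1)X 1/1 ✓
(0,3)X 3/3 ✓
(0,5)X 2/2 ✓
(1,2)X 5/6 ✓
(1,3)X 5/5 ✓
(1,4)X 6/6 ✓
(1,5)X 3/3 ✓
(2,0)X 1/2 ✗
(2,1)O 0/4 ✗
(2,2)X 4/5 ✓
(2,3)X 5/5 ✓
(2,5)X 2/2 ✓
(3,0)X 2/3 ✓
(3,3)X 3/4 ✓
(4,0)X 2/3 ✓
(4,2)X 1/3 ✗
(4,3)O 0/2 ✗
(5,0)X 1/2 ✗
(5,1)O 0/3 ✗
(5,5)O 0/0 ✓

(2,0), (2,1), (4,2), (4,3), (5,0), (5,1)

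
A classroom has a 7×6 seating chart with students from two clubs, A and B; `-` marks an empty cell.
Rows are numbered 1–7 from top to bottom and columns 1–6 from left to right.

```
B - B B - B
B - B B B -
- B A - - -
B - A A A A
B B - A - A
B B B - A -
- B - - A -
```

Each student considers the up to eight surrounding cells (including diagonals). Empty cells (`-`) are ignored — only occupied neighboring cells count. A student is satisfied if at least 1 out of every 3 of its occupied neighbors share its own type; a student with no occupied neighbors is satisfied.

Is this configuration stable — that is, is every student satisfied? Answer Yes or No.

Yes

Row 1: (1,1)B 1/1 ok · (1,3)B 3/3 ok · (1,4)B 4/4 ok · (1,6)B 1/1 ok
Row 2: (2,1)B 2/2 ok · (2,3)B 4/5 ok · (2,4)B 4/5 ok · (2,5)B 3/3 ok
Row 3: (3,2)B 3/5 ok · (3,3)A 2/5 ok
Row 4: (4,1)B 3/3 ok · (4,3)A 3/5 ok · (4,4)A 4/4 ok · (4,5)A 4/4 ok · (4,6)A 2/2 ok
Row 5: (5,1)B 4/4 ok · (5,2)B 5/6 ok · (5,4)A 4/5 ok · (5,6)A 3/3 ok
Row 6: (6,1)B 4/4 ok · (6,2)B 5/5 ok · (6,3)B 3/4 ok · (6,5)A 3/3 ok
Row 7: (7,2)B 3/3 ok · (7,5)A 1/1 ok
All meet the threshold, so the configuration is stable.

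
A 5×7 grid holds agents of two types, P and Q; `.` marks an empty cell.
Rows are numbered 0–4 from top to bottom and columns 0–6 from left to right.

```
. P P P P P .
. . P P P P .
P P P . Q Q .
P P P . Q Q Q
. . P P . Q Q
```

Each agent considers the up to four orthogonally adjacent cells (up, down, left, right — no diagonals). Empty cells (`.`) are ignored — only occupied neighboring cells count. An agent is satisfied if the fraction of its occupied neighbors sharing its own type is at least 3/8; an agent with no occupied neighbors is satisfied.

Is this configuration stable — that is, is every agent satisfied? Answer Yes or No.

(0,1)P 1/1 ok
(0,2)P 3/3 ok
(0,3)P 3/3 ok
(0,4)P 3/3 ok
(0,5)P 2/2 ok
(1,2)P 3/3 ok
(1,3)P 3/3 ok
(1,4)P 3/4 ok
(1,5)P 2/3 ok
(2,0)P 2/2 ok
(2,1)P 3/3 ok
(2,2)P 3/3 ok
(2,4)Q 2/3 ok
(2,5)Q 2/3 ok
(3,0)P 2/2 ok
(3,1)P 3/3 ok
(3,2)P 3/3 ok
(3,4)Q 2/2 ok
(3,5)Q 4/4 ok
(3,6)Q 2/2 ok
(4,2)P 2/2 ok
(4,3)P 1/1 ok
(4,5)Q 2/2 ok
(4,6)Q 2/2 ok
All meet the threshold, so the configuration is stable.

Yes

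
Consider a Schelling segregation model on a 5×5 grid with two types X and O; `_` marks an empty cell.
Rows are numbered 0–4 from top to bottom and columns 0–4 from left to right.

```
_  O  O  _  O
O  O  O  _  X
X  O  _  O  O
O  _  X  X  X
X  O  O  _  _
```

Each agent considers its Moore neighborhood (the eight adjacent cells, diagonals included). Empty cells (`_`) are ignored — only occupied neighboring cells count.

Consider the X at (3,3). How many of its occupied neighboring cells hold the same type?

Occupied neighbors of (3,3): (2,3)=O, (2,4)=O, (3,2)=X, (3,4)=X, (4,2)=O.
Same type (X): 2 of 5.

2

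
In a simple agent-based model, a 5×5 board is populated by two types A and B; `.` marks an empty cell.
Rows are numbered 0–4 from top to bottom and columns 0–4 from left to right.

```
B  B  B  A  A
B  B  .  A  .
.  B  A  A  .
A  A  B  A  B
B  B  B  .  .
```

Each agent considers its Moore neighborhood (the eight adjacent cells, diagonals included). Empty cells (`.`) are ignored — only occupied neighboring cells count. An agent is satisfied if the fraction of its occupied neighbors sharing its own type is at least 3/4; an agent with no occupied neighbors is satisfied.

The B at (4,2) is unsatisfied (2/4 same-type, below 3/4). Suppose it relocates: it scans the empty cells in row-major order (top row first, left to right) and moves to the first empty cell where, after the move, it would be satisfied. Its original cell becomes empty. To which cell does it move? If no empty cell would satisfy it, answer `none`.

none

Vacating (4,2). Empty cells in order:
  (1,2): 4/8 same-type → still unsatisfied.
  (1,4): 0/4 same-type → still unsatisfied.
  (2,0): 3/5 same-type → still unsatisfied.
  (2,4): 1/4 same-type → still unsatisfied.
  (4,3): 2/3 same-type → still unsatisfied.
  (4,4): 1/2 same-type → still unsatisfied.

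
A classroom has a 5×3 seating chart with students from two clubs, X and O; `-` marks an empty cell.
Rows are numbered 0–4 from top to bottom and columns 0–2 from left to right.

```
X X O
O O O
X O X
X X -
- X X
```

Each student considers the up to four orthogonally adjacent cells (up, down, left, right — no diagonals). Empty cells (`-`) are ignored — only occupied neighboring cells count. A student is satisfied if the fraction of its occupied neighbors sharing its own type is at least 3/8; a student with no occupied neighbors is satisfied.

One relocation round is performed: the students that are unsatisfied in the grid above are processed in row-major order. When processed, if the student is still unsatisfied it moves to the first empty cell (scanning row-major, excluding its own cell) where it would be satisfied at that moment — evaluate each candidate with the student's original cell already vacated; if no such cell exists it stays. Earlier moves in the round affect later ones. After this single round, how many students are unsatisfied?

Initially unsatisfied (in order): (0,1), (1,0), (2,0), (2,1), (2,2).
  (0,1) → (3,2).
  (1,0) → (0,1).
  (2,0): now satisfied by earlier moves; stays.
  (2,1): no empty cell satisfies it; stays.
  (2,2) → (1,0).
Resulting grid:
X O O
X O O
X O -
X X X
- X X
Unsatisfied now: (2,1).

1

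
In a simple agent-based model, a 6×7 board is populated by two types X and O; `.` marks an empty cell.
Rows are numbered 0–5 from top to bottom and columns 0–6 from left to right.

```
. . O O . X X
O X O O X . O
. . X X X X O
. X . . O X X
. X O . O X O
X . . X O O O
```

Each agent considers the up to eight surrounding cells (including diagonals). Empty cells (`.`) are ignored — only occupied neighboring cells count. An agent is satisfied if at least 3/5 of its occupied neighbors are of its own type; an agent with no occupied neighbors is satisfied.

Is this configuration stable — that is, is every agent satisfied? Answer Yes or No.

No

Row 0: (0,2)O 3/4 ✓ · (0,3)O 3/4 ✓ · (0,5)X 2/3 ✓ · (0,6)X 1/2 ✗
Row 1: (1,0)O 0/1 ✗ · (1,1)X 1/4 ✗ · (1,2)O 3/6 ✗ · (1,3)O 3/7 ✗ · (1,4)X 4/6 ✓ · (1,6)O 1/4 ✗
Row 2: (2,2)X 3/5 ✓ · (2,3)X 3/6 ✗ · (2,4)X 4/6 ✓ · (2,5)X 4/7 ✗ · (2,6)O 1/4 ✗
Row 3: (3,1)X 2/3 ✓ · (3,4)O 1/6 ✗ · (3,5)X 4/8 ✗ · (3,6)X 3/5 ✓
Row 4: (4,1)X 2/3 ✓ · (4,2)O 0/3 ✗ · (4,4)O 3/6 ✗ · (4,5)X 2/8 ✗ · (4,6)O 2/5 ✗
Row 5: (5,0)X 1/1 ✓ · (5,3)X 0/3 ✗ · (5,4)O 2/4 ✗ · (5,5)O 4/5 ✓ · (5,6)O 2/3 ✓
For instance (0,6) has only 1/2 same-type neighbors, below 3/5.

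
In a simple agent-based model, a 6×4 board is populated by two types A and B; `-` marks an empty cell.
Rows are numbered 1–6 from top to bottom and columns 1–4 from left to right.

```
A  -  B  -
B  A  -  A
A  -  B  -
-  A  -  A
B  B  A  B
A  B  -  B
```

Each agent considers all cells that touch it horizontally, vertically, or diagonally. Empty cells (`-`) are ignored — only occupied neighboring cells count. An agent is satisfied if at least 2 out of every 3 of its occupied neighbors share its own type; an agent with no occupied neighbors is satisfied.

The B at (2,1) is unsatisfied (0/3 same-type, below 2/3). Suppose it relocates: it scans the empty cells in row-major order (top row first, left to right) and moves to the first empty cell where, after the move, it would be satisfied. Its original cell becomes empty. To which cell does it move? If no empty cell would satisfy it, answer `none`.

(6,3)

Vacating (2,1). Empty cells in order:
  (1,2): 1/3 same-type → still unsatisfied.
  (1,4): 1/2 same-type → still unsatisfied.
  (2,3): 2/4 same-type → still unsatisfied.
  (3,2): 1/4 same-type → still unsatisfied.
  (3,4): 1/3 same-type → still unsatisfied.
  (4,1): 2/4 same-type → still unsatisfied.
  (4,3): 3/6 same-type → still unsatisfied.
  (6,3): 4/5 same-type → satisfied — stop here.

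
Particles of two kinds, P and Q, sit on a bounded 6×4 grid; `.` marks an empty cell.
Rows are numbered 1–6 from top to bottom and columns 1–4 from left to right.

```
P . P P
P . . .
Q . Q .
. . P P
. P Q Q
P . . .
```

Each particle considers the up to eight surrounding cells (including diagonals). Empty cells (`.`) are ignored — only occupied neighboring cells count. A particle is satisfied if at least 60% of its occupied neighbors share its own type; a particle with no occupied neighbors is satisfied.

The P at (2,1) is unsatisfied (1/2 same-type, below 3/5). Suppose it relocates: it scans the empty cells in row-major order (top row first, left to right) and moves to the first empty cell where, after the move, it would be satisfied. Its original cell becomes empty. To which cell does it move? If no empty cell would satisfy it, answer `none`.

Vacating (2,1). Empty cells in order:
  (1,2): 2/2 same-type → satisfied — stop here.

(1,2)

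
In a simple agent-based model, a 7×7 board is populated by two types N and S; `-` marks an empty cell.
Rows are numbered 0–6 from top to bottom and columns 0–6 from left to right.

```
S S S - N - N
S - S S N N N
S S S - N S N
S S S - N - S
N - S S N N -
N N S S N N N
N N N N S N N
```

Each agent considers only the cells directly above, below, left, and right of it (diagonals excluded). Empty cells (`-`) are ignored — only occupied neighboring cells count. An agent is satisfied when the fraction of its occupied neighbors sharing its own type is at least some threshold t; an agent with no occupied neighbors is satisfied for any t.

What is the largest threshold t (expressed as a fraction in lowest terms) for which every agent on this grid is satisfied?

(0,0)S 2/2
(0,1)S 2/2
(0,2)S 2/2
(0,4)N 1/1
(0,6)N 1/1
(1,0)S 2/2
(1,2)S 3/3
(1,3)S 1/2
(1,4)N 3/4
(1,5)N 2/3
(1,6)N 3/3
(2,0)S 3/3
(2,1)S 3/3
(2,2)S 3/3
(2,4)N 2/3
(2,5)S 0/3
(2,6)N 1/3
(3,0)S 2/3
(3,1)S 3/3
(3,2)S 3/3
(3,4)N 2/2
(3,6)S 0/1
(4,0)N 1/2
(4,2)S 3/3
(4,3)S 2/3
(4,4)N 3/4
(4,5)N 2/2
(5,0)N 3/3
(5,1)N 2/3
(5,2)S 2/4
(5,3)S 2/4
(5,4)N 2/4
(5,5)N 4/4
(5,6)N 2/2
(6,0)N 2/2
(6,1)N 3/3
(6,2)N 2/3
(6,3)N 1/3
(6,4)S 0/3
(6,5)N 2/3
(6,6)N 2/2
The smallest same-type fraction is 0/3 at (2,5), which reduces to 0/1. Any threshold above that leaves this agent unsatisfied.

0/1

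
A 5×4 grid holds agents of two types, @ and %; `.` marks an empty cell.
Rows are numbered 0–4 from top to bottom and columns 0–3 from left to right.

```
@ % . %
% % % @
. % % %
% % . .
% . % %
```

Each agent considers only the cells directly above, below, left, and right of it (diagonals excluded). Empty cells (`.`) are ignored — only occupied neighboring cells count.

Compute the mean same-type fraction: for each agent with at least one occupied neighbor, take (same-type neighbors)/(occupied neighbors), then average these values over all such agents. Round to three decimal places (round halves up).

0.678

(0,0)@ 0/2
(0,1)% 1/2
(0,3)% 0/1
(1,0)% 1/2
(1,1)% 4/4
(1,2)% 2/3
(1,3)@ 0/3
(2,1)% 3/3
(2,2)% 3/3
(2,3)% 1/2
(3,0)% 2/2
(3,1)% 2/2
(4,0)% 1/1
(4,2)% 1/1
(4,3)% 1/1
Sum over 15 agents: 0/2 + 1/2 + 0/1 + 1/2 + 4/4 + 2/3 + 0/3 + 3/3 + 3/3 + 1/2 + 2/2 + 2/2 + 1/1 + 1/1 + 1/1 = 61/6; mean = 61/6 ÷ 15 = 61/90 = 0.677777… → 0.678.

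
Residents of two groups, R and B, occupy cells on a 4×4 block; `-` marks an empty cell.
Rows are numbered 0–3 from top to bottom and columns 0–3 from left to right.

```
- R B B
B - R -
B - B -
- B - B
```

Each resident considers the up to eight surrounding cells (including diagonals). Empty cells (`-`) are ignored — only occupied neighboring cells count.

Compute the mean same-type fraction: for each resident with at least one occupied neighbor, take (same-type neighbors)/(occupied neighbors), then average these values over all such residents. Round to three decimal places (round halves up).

0.620

(0,1)R 1/3
(0,2)B 1/3
(0,3)B 1/2
(1,0)B 1/2
(1,2)R 1/4
(2,0)B 2/2
(2,2)B 2/3
(3,1)B 2/2
(3,3)B 1/1
Sum over 9 residents: 1/3 + 1/3 + 1/2 + 1/2 + 1/4 + 2/2 + 2/3 + 2/2 + 1/1 = 67/12; mean = 67/12 ÷ 9 = 67/108 = 0.620370… → 0.620.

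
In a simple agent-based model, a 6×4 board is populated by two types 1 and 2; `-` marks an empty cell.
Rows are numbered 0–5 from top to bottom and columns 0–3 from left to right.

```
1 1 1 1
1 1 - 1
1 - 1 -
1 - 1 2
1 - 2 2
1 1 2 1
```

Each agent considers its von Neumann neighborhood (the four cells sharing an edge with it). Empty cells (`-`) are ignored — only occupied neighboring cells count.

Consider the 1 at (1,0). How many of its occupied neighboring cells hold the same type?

Occupied neighbors of (1,0): (0,0)=1, (2,0)=1, (1,1)=1.
Same type (1): 3 of 3.

3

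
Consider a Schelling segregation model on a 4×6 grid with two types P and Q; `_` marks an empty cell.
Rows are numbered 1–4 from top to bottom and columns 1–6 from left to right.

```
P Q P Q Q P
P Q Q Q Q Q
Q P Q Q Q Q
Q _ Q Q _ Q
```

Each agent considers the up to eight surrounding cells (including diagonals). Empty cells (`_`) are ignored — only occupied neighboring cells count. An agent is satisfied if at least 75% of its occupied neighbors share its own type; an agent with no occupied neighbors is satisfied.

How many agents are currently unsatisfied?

9

Row 1: (1,1)P 1/3 not · (1,2)Q 2/5 not · (1,3)P 0/5 not · (1,4)Q 4/5 satisfied · (1,5)Q 4/5 satisfied · (1,6)P 0/3 not
Row 2: (2,1)P 2/5 not · (2,2)Q 4/8 not · (2,3)Q 6/8 satisfied · (2,4)Q 7/8 satisfied · (2,5)Q 7/8 satisfied · (2,6)Q 4/5 satisfied
Row 3: (3,1)Q 2/4 not · (3,2)P 1/7 not · (3,3)Q 6/7 satisfied · (3,4)Q 7/7 satisfied · (3,5)Q 7/7 satisfied · (3,6)Q 4/4 satisfied
Row 4: (4,1)Q 1/2 not · (4,3)Q 3/4 satisfied · (4,4)Q 4/4 satisfied · (4,6)Q 2/2 satisfied
Unsatisfied: (1,1), (1,2), (1,3), (1,6), (2,1), (2,2), (3,1), (3,2), (4,1) — 9 in total.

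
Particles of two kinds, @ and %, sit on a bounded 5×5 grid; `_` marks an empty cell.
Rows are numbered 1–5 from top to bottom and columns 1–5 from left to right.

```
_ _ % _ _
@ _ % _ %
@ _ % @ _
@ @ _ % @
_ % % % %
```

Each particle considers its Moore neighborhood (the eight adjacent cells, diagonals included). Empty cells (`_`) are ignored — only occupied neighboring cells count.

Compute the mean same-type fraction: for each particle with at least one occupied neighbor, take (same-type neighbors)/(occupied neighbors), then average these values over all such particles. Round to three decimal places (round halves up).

0.590

Row 1: (1,3)% 1/1
Row 2: (2,1)@ 1/1 · (2,3)% 2/3 · (2,5)% 0/1
Row 3: (3,1)@ 3/3 · (3,3)% 2/4 · (3,4)@ 1/5
Row 4: (4,1)@ 2/3 · (4,2)@ 2/5 · (4,4)% 4/6 · (4,5)@ 1/4
Row 5: (5,2)% 1/3 · (5,3)% 3/4 · (5,4)% 3/4 · (5,5)% 2/3
Sum over 15 particles: 1/1 + 1/1 + 2/3 + 0/1 + 3/3 + 2/4 + 1/5 + 2/3 + 2/5 + 4/6 + 1/4 + 1/3 + 3/4 + 3/4 + 2/3 = 177/20; mean = 177/20 ÷ 15 = 59/100 = 0.59 → 0.590.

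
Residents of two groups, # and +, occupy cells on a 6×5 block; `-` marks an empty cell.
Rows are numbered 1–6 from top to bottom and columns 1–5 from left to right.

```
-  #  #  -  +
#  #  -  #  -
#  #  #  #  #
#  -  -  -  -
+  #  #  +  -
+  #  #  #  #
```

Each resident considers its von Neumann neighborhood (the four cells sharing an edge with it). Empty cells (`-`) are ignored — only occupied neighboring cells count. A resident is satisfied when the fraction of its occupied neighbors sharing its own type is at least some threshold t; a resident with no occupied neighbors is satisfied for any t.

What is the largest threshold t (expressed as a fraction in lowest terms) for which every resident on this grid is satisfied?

0/1

(1,2)# 2/2
(1,3)# 1/1
(1,5)+ — no occupied neighbors
(2,1)# 2/2
(2,2)# 3/3
(2,4)# 1/1
(3,1)# 3/3
(3,2)# 3/3
(3,3)# 2/2
(3,4)# 3/3
(3,5)# 1/1
(4,1)# 1/2
(5,1)+ 1/3
(5,2)# 2/3
(5,3)# 2/3
(5,4)+ 0/2
(6,1)+ 1/2
(6,2)# 2/3
(6,3)# 3/3
(6,4)# 2/3
(6,5)# 1/1
The smallest same-type fraction is 0/2 at (5,4), which reduces to 0/1. Any threshold above that leaves this resident unsatisfied.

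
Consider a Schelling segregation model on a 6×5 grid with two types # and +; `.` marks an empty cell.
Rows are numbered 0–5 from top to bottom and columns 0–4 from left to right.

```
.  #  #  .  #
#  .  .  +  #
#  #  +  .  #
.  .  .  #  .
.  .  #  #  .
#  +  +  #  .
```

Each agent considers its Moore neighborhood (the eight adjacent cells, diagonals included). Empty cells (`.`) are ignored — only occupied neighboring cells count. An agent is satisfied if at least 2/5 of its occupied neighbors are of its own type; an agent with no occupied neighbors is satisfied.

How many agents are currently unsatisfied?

(0,1)# 2/2 ok
(0,2)# 1/2 ok
(0,4)# 1/2 ok
(1,0)# 3/3 ok
(1,3)+ 1/5 unhappy
(1,4)# 2/3 ok
(2,0)# 2/2 ok
(2,1)# 2/3 ok
(2,2)+ 1/3 unhappy
(2,4)# 2/3 ok
(3,3)# 3/4 ok
(4,2)# 3/5 ok
(4,3)# 3/4 ok
(5,0)# 0/1 unhappy
(5,1)+ 1/3 unhappy
(5,2)+ 1/4 unhappy
(5,3)# 2/3 ok
Unsatisfied: (1,3), (2,2), (5,0), (5,1), (5,2) — 5 in total.

5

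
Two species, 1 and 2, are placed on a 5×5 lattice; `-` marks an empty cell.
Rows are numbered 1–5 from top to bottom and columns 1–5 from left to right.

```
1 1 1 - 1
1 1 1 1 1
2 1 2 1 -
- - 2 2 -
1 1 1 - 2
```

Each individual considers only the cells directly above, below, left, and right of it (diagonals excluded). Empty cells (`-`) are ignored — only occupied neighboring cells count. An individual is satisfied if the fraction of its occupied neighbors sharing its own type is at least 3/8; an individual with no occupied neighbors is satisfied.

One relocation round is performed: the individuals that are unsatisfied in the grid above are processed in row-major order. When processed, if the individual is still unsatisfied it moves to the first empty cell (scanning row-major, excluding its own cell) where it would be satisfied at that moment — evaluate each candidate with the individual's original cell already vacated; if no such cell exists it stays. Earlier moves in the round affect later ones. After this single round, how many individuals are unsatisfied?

1

Initially unsatisfied (in order): (3,1), (3,2), (3,3), (3,4).
  (3,1) → (4,5).
  (3,2): now satisfied by earlier moves; stays.
  (3,3) → (5,4).
  (3,4): now satisfied by earlier moves; stays.
Resulting grid:
1 1 1 - 1
1 1 1 1 1
- 1 - 1 -
- - 2 2 2
1 1 1 2 2
Unsatisfied now: (5,3).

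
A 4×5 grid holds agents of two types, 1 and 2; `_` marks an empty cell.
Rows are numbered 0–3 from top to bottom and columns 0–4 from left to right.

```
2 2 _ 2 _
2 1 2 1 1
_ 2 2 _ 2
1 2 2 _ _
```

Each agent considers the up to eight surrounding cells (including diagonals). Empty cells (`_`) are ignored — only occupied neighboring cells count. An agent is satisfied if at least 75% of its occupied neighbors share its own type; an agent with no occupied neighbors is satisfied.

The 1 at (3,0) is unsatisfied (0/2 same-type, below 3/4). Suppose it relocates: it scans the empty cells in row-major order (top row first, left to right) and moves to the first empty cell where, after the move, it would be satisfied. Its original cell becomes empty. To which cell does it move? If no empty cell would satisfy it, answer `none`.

none

Vacating (3,0). Empty cells in order:
  (0,2): 2/5 same-type → still unsatisfied.
  (0,4): 2/3 same-type → still unsatisfied.
  (2,0): 1/4 same-type → still unsatisfied.
  (2,3): 2/6 same-type → still unsatisfied.
  (3,3): 0/3 same-type → still unsatisfied.
  (3,4): 0/1 same-type → still unsatisfied.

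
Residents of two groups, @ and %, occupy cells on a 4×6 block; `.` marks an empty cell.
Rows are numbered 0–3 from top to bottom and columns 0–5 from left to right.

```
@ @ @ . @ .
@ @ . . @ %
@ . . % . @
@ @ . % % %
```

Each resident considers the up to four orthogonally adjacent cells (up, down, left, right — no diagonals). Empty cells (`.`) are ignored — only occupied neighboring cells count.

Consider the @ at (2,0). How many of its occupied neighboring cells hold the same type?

2

Occupied neighbors of (2,0): (1,0)=@, (3,0)=@.
Same type (@): 2 of 2.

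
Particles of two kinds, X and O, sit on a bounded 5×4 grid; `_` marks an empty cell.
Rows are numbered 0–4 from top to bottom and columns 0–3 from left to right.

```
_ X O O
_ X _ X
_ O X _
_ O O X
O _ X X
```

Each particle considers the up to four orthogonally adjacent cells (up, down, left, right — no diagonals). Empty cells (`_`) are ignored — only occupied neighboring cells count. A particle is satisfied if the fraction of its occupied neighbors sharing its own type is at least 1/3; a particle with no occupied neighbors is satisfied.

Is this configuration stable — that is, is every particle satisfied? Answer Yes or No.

No

(0,1)X 1/2 satisfied
(0,2)O 1/2 satisfied
(0,3)O 1/2 satisfied
(1,1)X 1/2 satisfied
(1,3)X 0/1 not
(2,1)O 1/3 satisfied
(2,2)X 0/2 not
(3,1)O 2/2 satisfied
(3,2)O 1/4 not
(3,3)X 1/2 satisfied
(4,0)O 0/0 satisfied
(4,2)X 1/2 satisfied
(4,3)X 2/2 satisfied
For instance (1,3) has only 0/1 same-type neighbors, below 1/3.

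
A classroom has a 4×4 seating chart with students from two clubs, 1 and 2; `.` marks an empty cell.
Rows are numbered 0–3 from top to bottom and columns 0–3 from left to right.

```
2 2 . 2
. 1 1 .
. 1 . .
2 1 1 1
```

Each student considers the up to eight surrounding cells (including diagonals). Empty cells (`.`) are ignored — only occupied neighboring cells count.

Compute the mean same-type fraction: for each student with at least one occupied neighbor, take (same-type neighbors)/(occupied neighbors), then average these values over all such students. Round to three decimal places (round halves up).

(0,0)2 1/2
(0,1)2 1/3
(0,3)2 0/1
(1,1)1 2/4
(1,2)1 2/4
(2,1)1 4/5
(3,0)2 0/2
(3,1)1 2/3
(3,2)1 3/3
(3,3)1 1/1
Sum over 10 students: 1/2 + 1/3 + 0/1 + 2/4 + 2/4 + 4/5 + 0/2 + 2/3 + 3/3 + 1/1 = 53/10; mean = 53/10 ÷ 10 = 53/100 = 0.53 → 0.530.

0.530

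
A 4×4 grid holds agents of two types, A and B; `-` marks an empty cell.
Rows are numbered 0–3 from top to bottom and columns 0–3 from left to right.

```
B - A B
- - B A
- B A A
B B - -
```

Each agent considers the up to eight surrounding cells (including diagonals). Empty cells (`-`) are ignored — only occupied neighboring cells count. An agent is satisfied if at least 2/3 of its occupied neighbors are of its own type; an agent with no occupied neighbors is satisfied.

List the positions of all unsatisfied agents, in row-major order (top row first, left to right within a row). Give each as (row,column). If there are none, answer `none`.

(0,2), (0,3), (1,2), (1,3), (2,2)

(0,0)B 0/0 satisfied
(0,2)A 1/3 not
(0,3)B 1/3 not
(1,2)B 2/6 not
(1,3)A 3/5 not
(2,1)B 3/4 satisfied
(2,2)A 2/5 not
(2,3)A 2/3 satisfied
(3,0)B 2/2 satisfied
(3,1)B 2/3 satisfied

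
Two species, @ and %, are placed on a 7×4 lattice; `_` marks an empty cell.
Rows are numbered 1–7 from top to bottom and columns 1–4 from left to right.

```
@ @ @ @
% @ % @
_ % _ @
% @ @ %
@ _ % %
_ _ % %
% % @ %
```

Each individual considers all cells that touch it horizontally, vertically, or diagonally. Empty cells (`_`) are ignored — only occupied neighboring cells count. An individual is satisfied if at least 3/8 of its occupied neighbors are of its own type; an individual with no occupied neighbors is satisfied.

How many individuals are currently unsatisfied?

(1,1)@ 2/3 ok
(1,2)@ 3/5 ok
(1,3)@ 4/5 ok
(1,4)@ 2/3 ok
(2,1)% 1/4 unhappy
(2,2)@ 3/6 ok
(2,3)% 1/7 unhappy
(2,4)@ 3/4 ok
(3,2)% 3/6 ok
(3,4)@ 2/4 ok
(4,1)% 1/3 unhappy
(4,2)@ 2/5 ok
(4,3)@ 2/6 unhappy
(4,4)% 2/4 ok
(5,1)@ 1/2 ok
(5,3)% 4/6 ok
(5,4)% 4/5 ok
(6,3)% 5/6 ok
(6,4)% 4/5 ok
(7,1)% 1/1 ok
(7,2)% 2/3 ok
(7,3)@ 0/4 unhappy
(7,4)% 2/3 ok
Unsatisfied: (2,1), (2,3), (4,1), (4,3), (7,3) — 5 in total.

5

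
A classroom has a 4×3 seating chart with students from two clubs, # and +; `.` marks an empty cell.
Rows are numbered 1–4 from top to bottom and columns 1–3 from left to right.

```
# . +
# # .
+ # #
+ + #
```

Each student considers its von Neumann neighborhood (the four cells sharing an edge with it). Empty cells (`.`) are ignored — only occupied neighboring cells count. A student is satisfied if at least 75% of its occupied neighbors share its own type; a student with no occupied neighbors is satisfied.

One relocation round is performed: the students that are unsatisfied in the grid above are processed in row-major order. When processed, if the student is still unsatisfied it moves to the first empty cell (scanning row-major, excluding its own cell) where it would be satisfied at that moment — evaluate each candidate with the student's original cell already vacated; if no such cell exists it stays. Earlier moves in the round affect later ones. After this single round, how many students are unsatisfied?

Initially unsatisfied (in order): (2,1), (3,1), (3,2), (4,2), (4,3).
  (2,1): no empty cell satisfies it; stays.
  (3,1): no empty cell satisfies it; stays.
  (3,2): no empty cell satisfies it; stays.
  (4,2): no empty cell satisfies it; stays.
  (4,3): no empty cell satisfies it; stays.
Resulting grid:
# . +
# # .
+ # #
+ + #
Unsatisfied now: (2,1), (3,1), (3,2), (4,2), (4,3).

5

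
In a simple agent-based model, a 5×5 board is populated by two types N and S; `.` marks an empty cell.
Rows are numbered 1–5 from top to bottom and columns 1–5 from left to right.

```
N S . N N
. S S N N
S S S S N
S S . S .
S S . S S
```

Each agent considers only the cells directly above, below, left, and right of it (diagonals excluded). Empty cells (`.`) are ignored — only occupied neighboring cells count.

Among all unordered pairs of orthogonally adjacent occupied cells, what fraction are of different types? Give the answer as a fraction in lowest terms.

Scan each occupied cell's neighbors to the right and below so each pair is counted once.
From row 1: 1 unlike of 5 pairs (running 1/5).
From row 2: 2 unlike of 7 pairs (running 3/12).
From row 3: 1 unlike of 7 pairs (running 4/19).
From row 4: 0 unlike of 4 pairs (running 4/23).
From row 5: 0 unlike of 2 pairs (running 4/25).
Total adjacent occupied pairs: 25; unlike-type pairs: 4.
4/25 is already in lowest terms.

4/25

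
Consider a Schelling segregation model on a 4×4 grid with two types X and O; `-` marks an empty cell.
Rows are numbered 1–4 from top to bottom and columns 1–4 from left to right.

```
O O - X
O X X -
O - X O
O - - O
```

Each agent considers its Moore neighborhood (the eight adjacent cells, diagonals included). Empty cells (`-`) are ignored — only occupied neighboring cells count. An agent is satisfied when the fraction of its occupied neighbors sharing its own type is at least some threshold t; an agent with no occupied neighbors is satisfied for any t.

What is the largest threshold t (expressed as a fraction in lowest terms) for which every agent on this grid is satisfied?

(1,1)O 2/3
(1,2)O 2/4
(1,4)X 1/1
(2,1)O 3/4
(2,2)X 2/6
(2,3)X 3/5
(3,1)O 2/3
(3,3)X 2/4
(3,4)O 1/3
(4,1)O 1/1
(4,4)O 1/2
The smallest same-type fraction is 2/6 at (2,2), which reduces to 1/3. Any threshold above that leaves this agent unsatisfied.

1/3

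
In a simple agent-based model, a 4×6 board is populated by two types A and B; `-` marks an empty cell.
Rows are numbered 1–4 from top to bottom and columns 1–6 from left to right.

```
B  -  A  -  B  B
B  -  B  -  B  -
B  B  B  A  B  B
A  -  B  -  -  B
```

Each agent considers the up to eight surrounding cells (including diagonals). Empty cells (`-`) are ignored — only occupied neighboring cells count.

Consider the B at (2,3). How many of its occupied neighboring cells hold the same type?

Occupied neighbors of (2,3): (1,3)=A, (3,2)=B, (3,3)=B, (3,4)=A.
Same type (B): 2 of 4.

2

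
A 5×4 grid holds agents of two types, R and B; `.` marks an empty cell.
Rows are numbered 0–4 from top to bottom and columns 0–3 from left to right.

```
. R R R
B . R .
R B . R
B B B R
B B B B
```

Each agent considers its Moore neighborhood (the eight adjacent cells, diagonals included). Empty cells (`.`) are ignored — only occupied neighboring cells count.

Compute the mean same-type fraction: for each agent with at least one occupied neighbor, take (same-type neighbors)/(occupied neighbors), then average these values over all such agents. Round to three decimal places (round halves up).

0.701

Row 0: (0,1)R 2/3 · (0,2)R 3/3 · (0,3)R 2/2
Row 1: (1,0)B 1/3 · (1,2)R 4/5
Row 2: (2,0)R 0/4 · (2,1)B 4/6 · (2,3)R 2/3
Row 3: (3,0)B 4/5 · (3,1)B 6/7 · (3,2)B 5/7 · (3,3)R 1/4
Row 4: (4,0)B 3/3 · (4,1)B 5/5 · (4,2)B 4/5 · (4,3)B 2/3
Sum over 16 agents: 2/3 + 3/3 + 2/2 + 1/3 + 4/5 + 0/4 + 4/6 + 2/3 + 4/5 + 6/7 + 5/7 + 1/4 + 3/3 + 5/5 + 4/5 + 2/3 = 1571/140; mean = 1571/140 ÷ 16 = 1571/2240 = 0.701339… → 0.701.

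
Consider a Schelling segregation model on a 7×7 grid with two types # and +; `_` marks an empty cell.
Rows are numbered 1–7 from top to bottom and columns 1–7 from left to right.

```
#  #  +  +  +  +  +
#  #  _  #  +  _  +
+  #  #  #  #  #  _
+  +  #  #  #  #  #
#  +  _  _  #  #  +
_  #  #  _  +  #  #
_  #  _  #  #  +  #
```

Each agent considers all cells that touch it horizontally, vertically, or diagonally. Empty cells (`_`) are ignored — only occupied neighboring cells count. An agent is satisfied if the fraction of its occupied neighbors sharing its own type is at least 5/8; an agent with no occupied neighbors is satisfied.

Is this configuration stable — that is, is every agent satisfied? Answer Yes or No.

Row 1: (1,1)# 3/3 ok · (1,2)# 3/4 ok · (1,3)+ 1/4 unhappy · (1,4)+ 3/4 ok · (1,5)+ 3/4 ok · (1,6)+ 4/4 ok · (1,7)+ 2/2 ok
Row 2: (2,1)# 4/5 ok · (2,2)# 5/7 ok · (2,4)# 3/7 unhappy · (2,5)+ 3/7 unhappy · (2,7)+ 2/3 ok
Row 3: (3,1)+ 2/5 unhappy · (3,2)# 4/7 unhappy · (3,3)# 6/7 ok · (3,4)# 6/7 ok · (3,5)# 6/7 ok · (3,6)# 4/6 ok
Row 4: (4,1)+ 3/5 unhappy · (4,2)+ 3/7 unhappy · (4,3)# 4/6 ok · (4,4)# 6/6 ok · (4,5)# 7/7 ok · (4,6)# 6/7 ok · (4,7)# 3/4 ok
Row 5: (5,1)# 1/4 unhappy · (5,2)+ 2/6 unhappy · (5,5)# 5/6 ok · (5,6)# 6/8 ok · (5,7)+ 0/5 unhappy
Row 6: (6,2)# 3/4 ok · (6,3)# 3/4 ok · (6,5)+ 1/6 unhappy · (6,6)# 5/8 ok · (6,7)# 3/5 unhappy
Row 7: (7,2)# 2/2 ok · (7,4)# 2/3 ok · (7,5)# 2/4 unhappy · (7,6)+ 1/5 unhappy · (7,7)# 2/3 ok
For instance (1,3) has only 1/4 same-type neighbors, below 5/8.

No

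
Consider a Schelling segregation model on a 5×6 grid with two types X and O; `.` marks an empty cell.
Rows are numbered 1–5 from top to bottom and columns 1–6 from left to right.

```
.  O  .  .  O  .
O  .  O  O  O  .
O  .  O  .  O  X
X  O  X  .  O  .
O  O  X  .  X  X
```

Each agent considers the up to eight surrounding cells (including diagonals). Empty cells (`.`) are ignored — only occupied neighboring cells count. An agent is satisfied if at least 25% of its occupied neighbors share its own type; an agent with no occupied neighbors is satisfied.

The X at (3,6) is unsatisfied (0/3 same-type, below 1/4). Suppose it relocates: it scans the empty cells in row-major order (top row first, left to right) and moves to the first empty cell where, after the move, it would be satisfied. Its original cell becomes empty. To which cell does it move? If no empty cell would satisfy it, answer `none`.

Vacating (3,6). Empty cells in order:
  (1,1): 0/2 same-type → still unsatisfied.
  (1,3): 0/3 same-type → still unsatisfied.
  (1,4): 0/4 same-type → still unsatisfied.
  (1,6): 0/2 same-type → still unsatisfied.
  (2,2): 0/5 same-type → still unsatisfied.
  (2,6): 0/3 same-type → still unsatisfied.
  (3,2): 2/7 same-type → satisfied — stop here.

(3,2)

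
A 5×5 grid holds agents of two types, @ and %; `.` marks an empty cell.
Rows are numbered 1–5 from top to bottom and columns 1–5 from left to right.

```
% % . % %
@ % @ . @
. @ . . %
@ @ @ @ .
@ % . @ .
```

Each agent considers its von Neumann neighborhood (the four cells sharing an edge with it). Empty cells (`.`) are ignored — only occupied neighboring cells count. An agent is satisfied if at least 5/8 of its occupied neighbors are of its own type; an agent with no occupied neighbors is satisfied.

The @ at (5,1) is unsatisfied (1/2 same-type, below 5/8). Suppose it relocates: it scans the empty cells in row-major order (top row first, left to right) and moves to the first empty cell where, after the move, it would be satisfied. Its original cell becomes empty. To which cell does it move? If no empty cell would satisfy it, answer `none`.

(2,4)

Vacating (5,1). Empty cells in order:
  (1,3): 1/3 same-type → still unsatisfied.
  (2,4): 2/3 same-type → satisfied — stop here.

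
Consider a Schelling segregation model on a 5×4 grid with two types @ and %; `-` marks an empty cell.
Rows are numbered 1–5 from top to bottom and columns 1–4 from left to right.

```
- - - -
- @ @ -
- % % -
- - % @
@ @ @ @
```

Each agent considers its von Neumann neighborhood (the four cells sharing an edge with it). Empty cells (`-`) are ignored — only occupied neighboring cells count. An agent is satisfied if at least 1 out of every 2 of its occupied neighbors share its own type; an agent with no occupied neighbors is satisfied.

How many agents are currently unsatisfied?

(2,2)@ 1/2 ✓
(2,3)@ 1/2 ✓
(3,2)% 1/2 ✓
(3,3)% 2/3 ✓
(4,3)% 1/3 ✗
(4,4)@ 1/2 ✓
(5,1)@ 1/1 ✓
(5,2)@ 2/2 ✓
(5,3)@ 2/3 ✓
(5,4)@ 2/2 ✓
Unsatisfied: (4,3) — 1 in total.

1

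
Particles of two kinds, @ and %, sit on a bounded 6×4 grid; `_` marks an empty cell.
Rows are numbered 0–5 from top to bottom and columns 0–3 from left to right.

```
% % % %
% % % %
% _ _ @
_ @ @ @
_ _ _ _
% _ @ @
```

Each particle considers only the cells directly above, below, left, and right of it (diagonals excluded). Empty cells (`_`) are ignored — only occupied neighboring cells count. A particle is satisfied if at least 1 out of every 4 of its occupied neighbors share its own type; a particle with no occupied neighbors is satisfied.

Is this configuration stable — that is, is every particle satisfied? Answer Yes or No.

(0,0)% 2/2 ✓
(0,1)% 3/3 ✓
(0,2)% 3/3 ✓
(0,3)% 2/2 ✓
(1,0)% 3/3 ✓
(1,1)% 3/3 ✓
(1,2)% 3/3 ✓
(1,3)% 2/3 ✓
(2,0)% 1/1 ✓
(2,3)@ 1/2 ✓
(3,1)@ 1/1 ✓
(3,2)@ 2/2 ✓
(3,3)@ 2/2 ✓
(5,0)% 0/0 ✓
(5,2)@ 1/1 ✓
(5,3)@ 1/1 ✓
All meet the threshold, so the configuration is stable.

Yes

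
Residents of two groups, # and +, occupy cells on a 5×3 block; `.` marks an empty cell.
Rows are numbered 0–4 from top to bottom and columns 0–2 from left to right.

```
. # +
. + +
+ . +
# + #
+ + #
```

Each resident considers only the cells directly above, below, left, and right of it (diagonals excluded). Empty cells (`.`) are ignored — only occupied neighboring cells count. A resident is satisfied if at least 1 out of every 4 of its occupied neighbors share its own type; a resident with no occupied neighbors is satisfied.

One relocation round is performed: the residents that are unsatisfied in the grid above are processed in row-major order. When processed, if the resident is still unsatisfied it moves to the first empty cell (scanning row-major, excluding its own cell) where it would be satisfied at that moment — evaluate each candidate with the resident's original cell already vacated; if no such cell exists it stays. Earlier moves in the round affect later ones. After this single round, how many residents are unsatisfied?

0

Initially unsatisfied (in order): (0,1), (2,0), (3,0).
  (0,1) → (0,0).
  (2,0) → (0,1).
  (3,0) → (1,0).
Resulting grid:
# + +
# + +
. . +
. + #
+ + #
All satisfied now.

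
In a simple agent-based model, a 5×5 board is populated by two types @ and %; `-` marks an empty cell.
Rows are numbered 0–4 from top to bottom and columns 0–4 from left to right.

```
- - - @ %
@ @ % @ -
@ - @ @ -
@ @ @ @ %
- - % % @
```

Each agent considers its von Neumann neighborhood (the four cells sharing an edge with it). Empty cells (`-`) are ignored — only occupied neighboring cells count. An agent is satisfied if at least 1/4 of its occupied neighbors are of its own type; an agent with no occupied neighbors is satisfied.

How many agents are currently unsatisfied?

(0,3)@ 1/2 ✓
(0,4)% 0/1 ✗
(1,0)@ 2/2 ✓
(1,1)@ 1/2 ✓
(1,2)% 0/3 ✗
(1,3)@ 2/3 ✓
(2,0)@ 2/2 ✓
(2,2)@ 2/3 ✓
(2,3)@ 3/3 ✓
(3,0)@ 2/2 ✓
(3,1)@ 2/2 ✓
(3,2)@ 3/4 ✓
(3,3)@ 2/4 ✓
(3,4)% 0/2 ✗
(4,2)% 1/2 ✓
(4,3)% 1/3 ✓
(4,4)@ 0/2 ✗
Unsatisfied: (0,4), (1,2), (3,4), (4,4) — 4 in total.

4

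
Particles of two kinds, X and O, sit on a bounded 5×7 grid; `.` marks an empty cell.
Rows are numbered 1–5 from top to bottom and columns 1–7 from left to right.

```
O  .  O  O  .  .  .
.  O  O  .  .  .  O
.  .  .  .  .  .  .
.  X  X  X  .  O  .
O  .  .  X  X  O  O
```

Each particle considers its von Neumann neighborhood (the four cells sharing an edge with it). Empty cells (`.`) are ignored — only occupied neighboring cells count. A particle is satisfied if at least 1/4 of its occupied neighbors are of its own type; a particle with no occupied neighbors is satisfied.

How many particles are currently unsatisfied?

0

Row 1: (1,1)O 0/0 ✓ · (1,3)O 2/2 ✓ · (1,4)O 1/1 ✓
Row 2: (2,2)O 1/1 ✓ · (2,3)O 2/2 ✓ · (2,7)O 0/0 ✓
Row 4: (4,2)X 1/1 ✓ · (4,3)X 2/2 ✓ · (4,4)X 2/2 ✓ · (4,6)O 1/1 ✓
Row 5: (5,1)O 0/0 ✓ · (5,4)X 2/2 ✓ · (5,5)X 1/2 ✓ · (5,6)O 2/3 ✓ · (5,7)O 1/1 ✓
Every one meets the threshold.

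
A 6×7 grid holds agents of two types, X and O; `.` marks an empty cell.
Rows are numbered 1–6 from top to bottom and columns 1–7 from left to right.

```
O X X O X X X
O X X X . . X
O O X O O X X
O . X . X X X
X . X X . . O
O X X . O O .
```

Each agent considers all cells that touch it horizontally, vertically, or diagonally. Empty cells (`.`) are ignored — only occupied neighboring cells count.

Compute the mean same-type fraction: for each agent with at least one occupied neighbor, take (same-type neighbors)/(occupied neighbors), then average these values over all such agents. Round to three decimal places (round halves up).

0.629

Row 1: (1,1)O 1/3 · (1,2)X 3/5 · (1,3)X 4/5 · (1,4)O 0/4 · (1,5)X 2/3 · (1,6)X 3/3 · (1,7)X 2/2
Row 2: (2,1)O 3/5 · (2,2)X 4/8 · (2,3)X 5/8 · (2,4)X 4/7 · (2,7)X 4/4
Row 3: (3,1)O 3/4 · (3,2)O 3/7 · (3,3)X 4/6 · (3,4)O 1/6 · (3,5)O 1/5 · (3,6)X 5/6 · (3,7)X 4/4
Row 4: (4,1)O 2/3 · (4,3)X 3/5 · (4,5)X 3/5 · (4,6)X 4/6 · (4,7)X 3/4
Row 5: (5,1)X 1/3 · (5,3)X 4/4 · (5,4)X 4/5 · (5,7)O 1/3
Row 6: (6,1)O 0/2 · (6,2)X 3/4 · (6,3)X 3/3 · (6,5)O 1/2 · (6,6)O 2/2
Sum over 33 agents: 1/3 + 3/5 + 4/5 + 0/4 + 2/3 + 3/3 + 2/2 + 3/5 + 4/8 + 5/8 + 4/7 + 4/4 + 3/4 + 3/7 + 4/6 + 1/6 + 1/5 + 5/6 + 4/4 + 2/3 + 3/5 + 3/5 + 4/6 + 3/4 + 1/3 + 4/4 + 4/5 + 1/3 + 0/2 + 3/4 + 3/3 + 1/2 + 2/2 = 2489/120; mean = 2489/120 ÷ 33 = 2489/3960 = 0.628535… → 0.629.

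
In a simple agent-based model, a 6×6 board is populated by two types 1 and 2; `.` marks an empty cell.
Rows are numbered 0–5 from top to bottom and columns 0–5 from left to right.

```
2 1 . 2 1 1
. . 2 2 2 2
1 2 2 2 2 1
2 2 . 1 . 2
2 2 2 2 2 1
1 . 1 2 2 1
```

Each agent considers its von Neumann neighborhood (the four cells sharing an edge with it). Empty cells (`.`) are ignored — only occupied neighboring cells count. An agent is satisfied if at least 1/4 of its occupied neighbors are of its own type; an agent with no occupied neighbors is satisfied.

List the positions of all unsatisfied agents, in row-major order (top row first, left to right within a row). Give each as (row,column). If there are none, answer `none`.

(0,0), (0,1), (2,0), (2,5), (3,3), (3,5), (5,0), (5,2)

(0,0)2 0/1 not
(0,1)1 0/1 not
(0,3)2 1/2 satisfied
(0,4)1 1/3 satisfied
(0,5)1 1/2 satisfied
(1,2)2 2/2 satisfied
(1,3)2 4/4 satisfied
(1,4)2 3/4 satisfied
(1,5)2 1/3 satisfied
(2,0)1 0/2 not
(2,1)2 2/3 satisfied
(2,2)2 3/3 satisfied
(2,3)2 3/4 satisfied
(2,4)2 2/3 satisfied
(2,5)1 0/3 not
(3,0)2 2/3 satisfied
(3,1)2 3/3 satisfied
(3,3)1 0/2 not
(3,5)2 0/2 not
(4,0)2 2/3 satisfied
(4,1)2 3/3 satisfied
(4,2)2 2/3 satisfied
(4,3)2 3/4 satisfied
(4,4)2 2/3 satisfied
(4,5)1 1/3 satisfied
(5,0)1 0/1 not
(5,2)1 0/2 not
(5,3)2 2/3 satisfied
(5,4)2 2/3 satisfied
(5,5)1 1/2 satisfied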